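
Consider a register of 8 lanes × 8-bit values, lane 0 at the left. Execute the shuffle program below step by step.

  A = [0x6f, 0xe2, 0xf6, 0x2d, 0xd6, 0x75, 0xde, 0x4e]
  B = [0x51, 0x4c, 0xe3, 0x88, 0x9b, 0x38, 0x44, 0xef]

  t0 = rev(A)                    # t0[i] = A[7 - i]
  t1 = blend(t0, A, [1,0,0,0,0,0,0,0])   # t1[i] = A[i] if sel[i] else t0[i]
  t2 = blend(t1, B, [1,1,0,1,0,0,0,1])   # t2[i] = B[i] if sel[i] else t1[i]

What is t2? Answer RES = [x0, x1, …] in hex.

→ t0 |4e|de|75|d6|2d|f6|e2|6f|
→ t1 |6f|de|75|d6|2d|f6|e2|6f|
→ t2 |51|4c|75|88|2d|f6|e2|ef|

RES = [ 0x51  0x4c  0x75  0x88  0x2d  0xf6  0xe2  0xef ]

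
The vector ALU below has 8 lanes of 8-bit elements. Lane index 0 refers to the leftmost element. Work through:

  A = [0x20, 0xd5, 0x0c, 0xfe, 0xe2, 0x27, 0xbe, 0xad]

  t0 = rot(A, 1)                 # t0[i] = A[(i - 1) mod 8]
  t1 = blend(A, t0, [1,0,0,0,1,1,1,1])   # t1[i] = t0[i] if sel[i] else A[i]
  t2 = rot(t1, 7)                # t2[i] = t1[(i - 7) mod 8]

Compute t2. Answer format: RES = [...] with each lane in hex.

  t0: ad 20 d5 0c fe e2 27 be
  t1: ad d5 0c fe fe e2 27 be
  t2: d5 0c fe fe e2 27 be ad

RES = [0xd5, 0x0c, 0xfe, 0xfe, 0xe2, 0x27, 0xbe, 0xad]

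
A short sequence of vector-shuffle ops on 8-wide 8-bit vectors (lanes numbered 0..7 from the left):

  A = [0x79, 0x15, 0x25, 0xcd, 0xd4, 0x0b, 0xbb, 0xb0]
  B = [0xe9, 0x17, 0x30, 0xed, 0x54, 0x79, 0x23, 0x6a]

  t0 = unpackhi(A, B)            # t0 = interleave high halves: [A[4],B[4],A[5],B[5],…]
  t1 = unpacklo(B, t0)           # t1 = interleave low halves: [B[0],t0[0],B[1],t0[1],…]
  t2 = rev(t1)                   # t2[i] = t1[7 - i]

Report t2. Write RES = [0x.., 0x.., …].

RES = [0x79, 0xed, 0x0b, 0x30, 0x54, 0x17, 0xd4, 0xe9]

t0 = [0xd4, 0x54, 0x0b, 0x79, 0xbb, 0x23, 0xb0, 0x6a]
t1 = [0xe9, 0xd4, 0x17, 0x54, 0x30, 0x0b, 0xed, 0x79]
t2 = [0x79, 0xed, 0x0b, 0x30, 0x54, 0x17, 0xd4, 0xe9]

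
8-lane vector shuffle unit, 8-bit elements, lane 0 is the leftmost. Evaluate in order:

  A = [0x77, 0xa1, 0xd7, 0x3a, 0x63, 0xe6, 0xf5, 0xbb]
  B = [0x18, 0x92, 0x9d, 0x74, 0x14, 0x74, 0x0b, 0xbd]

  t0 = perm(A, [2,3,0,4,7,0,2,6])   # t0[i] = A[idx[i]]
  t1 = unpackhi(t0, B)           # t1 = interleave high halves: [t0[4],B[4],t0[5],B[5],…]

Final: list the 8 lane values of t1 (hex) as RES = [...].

RES = [ 0xbb  0x14  0x77  0x74  0xd7  0x0b  0xf5  0xbd ]

  t0: d7 3a 77 63 bb 77 d7 f5
  t1: bb 14 77 74 d7 0b f5 bd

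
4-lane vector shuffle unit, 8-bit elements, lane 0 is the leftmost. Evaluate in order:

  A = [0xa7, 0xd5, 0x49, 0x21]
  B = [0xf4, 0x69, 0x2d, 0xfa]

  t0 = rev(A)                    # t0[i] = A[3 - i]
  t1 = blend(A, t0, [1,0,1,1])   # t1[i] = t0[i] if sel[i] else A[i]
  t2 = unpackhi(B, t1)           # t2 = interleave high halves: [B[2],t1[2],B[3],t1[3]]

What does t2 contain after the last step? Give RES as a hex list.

→ t0 |21|49|d5|a7|
→ t1 |21|d5|d5|a7|
→ t2 |2d|d5|fa|a7|

RES = [ 0x2d  0xd5  0xfa  0xa7 ]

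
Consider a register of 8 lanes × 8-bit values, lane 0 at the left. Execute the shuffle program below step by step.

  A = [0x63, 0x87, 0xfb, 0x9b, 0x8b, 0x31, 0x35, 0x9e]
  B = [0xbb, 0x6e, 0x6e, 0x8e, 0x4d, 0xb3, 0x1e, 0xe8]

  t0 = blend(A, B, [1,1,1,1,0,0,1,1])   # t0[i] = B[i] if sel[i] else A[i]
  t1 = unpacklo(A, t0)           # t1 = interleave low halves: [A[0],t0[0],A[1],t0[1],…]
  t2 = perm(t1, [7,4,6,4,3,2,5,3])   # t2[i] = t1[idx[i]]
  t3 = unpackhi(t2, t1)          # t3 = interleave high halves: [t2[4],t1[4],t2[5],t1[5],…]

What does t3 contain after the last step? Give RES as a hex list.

RES = [ 0x6e  0xfb  0x87  0x6e  0x6e  0x9b  0x6e  0x8e ]

t0 = [0xbb, 0x6e, 0x6e, 0x8e, 0x8b, 0x31, 0x1e, 0xe8]
t1 = [0x63, 0xbb, 0x87, 0x6e, 0xfb, 0x6e, 0x9b, 0x8e]
t2 = [0x8e, 0xfb, 0x9b, 0xfb, 0x6e, 0x87, 0x6e, 0x6e]
t3 = [0x6e, 0xfb, 0x87, 0x6e, 0x6e, 0x9b, 0x6e, 0x8e]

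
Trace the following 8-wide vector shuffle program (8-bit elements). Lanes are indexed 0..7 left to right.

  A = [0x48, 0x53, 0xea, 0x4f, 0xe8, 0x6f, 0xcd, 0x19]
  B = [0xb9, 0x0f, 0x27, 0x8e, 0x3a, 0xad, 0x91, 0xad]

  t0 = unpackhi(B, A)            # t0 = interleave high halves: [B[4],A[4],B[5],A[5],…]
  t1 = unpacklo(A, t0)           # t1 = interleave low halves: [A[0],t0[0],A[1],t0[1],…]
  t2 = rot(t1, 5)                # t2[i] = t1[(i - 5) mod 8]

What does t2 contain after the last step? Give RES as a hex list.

RES = [0xe8, 0xea, 0xad, 0x4f, 0x6f, 0x48, 0x3a, 0x53]

  t0: 3a e8 ad 6f 91 cd ad 19
  t1: 48 3a 53 e8 ea ad 4f 6f
  t2: e8 ea ad 4f 6f 48 3a 53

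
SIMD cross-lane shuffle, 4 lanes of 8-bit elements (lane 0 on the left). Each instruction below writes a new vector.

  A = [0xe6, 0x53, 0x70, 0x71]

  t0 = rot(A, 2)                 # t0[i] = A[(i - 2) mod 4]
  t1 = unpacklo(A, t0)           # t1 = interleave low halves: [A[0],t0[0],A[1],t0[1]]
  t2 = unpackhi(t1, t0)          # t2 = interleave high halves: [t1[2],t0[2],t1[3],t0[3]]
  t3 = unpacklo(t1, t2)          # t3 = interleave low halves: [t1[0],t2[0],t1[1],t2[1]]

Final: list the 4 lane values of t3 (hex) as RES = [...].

→ t0 |70|71|e6|53|
→ t1 |e6|70|53|71|
→ t2 |53|e6|71|53|
→ t3 |e6|53|70|e6|

RES = [0xe6, 0x53, 0x70, 0xe6]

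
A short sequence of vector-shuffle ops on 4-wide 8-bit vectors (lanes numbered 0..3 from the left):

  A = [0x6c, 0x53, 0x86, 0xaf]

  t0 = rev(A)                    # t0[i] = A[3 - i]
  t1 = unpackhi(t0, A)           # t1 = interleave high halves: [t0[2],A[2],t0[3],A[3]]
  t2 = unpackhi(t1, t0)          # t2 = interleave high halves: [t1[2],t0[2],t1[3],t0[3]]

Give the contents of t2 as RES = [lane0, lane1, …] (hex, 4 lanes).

t0 = [0xaf, 0x86, 0x53, 0x6c]
t1 = [0x53, 0x86, 0x6c, 0xaf]
t2 = [0x6c, 0x53, 0xaf, 0x6c]

RES = [0x6c, 0x53, 0xaf, 0x6c]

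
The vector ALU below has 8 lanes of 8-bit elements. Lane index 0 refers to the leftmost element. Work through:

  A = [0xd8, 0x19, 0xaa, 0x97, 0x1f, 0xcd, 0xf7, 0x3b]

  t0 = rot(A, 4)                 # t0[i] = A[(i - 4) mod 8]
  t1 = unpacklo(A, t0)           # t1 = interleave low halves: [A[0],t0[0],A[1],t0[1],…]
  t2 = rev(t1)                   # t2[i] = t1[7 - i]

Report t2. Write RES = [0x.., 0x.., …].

  t0: 1f cd f7 3b d8 19 aa 97
  t1: d8 1f 19 cd aa f7 97 3b
  t2: 3b 97 f7 aa cd 19 1f d8

RES = [ 0x3b  0x97  0xf7  0xaa  0xcd  0x19  0x1f  0xd8 ]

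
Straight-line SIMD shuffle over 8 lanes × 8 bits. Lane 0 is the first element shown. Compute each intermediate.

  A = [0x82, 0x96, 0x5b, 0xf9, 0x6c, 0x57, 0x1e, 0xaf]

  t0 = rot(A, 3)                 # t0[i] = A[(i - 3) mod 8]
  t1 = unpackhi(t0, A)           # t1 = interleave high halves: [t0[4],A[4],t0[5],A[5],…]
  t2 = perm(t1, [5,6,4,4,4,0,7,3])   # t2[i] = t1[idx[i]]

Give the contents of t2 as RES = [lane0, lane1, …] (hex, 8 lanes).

→ t0 |57|1e|af|82|96|5b|f9|6c|
→ t1 |96|6c|5b|57|f9|1e|6c|af|
→ t2 |1e|6c|f9|f9|f9|96|af|57|

RES = [ 0x1e  0x6c  0xf9  0xf9  0xf9  0x96  0xaf  0x57 ]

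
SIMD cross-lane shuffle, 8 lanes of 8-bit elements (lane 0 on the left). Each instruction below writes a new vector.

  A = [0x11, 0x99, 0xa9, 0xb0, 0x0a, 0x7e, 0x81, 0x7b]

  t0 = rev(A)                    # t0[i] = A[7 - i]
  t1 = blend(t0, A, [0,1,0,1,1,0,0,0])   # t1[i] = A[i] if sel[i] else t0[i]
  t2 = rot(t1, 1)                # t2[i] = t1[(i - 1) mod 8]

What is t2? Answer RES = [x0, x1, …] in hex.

RES = [ 0x11  0x7b  0x99  0x7e  0xb0  0x0a  0xa9  0x99 ]

→ t0 |7b|81|7e|0a|b0|a9|99|11|
→ t1 |7b|99|7e|b0|0a|a9|99|11|
→ t2 |11|7b|99|7e|b0|0a|a9|99|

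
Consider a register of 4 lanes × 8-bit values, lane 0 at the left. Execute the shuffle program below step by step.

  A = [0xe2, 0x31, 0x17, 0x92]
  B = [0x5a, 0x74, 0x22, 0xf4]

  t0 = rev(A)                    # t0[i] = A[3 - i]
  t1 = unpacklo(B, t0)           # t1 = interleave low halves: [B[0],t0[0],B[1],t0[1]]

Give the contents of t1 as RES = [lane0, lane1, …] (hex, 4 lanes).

RES = [ 0x5a  0x92  0x74  0x17 ]

t0 = [0x92, 0x17, 0x31, 0xe2]
t1 = [0x5a, 0x92, 0x74, 0x17]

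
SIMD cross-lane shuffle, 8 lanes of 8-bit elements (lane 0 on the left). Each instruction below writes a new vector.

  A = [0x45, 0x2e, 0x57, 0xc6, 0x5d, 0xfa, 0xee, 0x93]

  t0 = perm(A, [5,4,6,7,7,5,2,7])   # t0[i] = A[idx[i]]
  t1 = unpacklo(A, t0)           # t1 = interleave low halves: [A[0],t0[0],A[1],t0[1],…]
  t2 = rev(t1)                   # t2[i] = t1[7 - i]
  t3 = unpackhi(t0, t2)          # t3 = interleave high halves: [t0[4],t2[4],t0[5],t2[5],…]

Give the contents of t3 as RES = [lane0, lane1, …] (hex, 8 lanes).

→ t0 |fa|5d|ee|93|93|fa|57|93|
→ t1 |45|fa|2e|5d|57|ee|c6|93|
→ t2 |93|c6|ee|57|5d|2e|fa|45|
→ t3 |93|5d|fa|2e|57|fa|93|45|

RES = [0x93, 0x5d, 0xfa, 0x2e, 0x57, 0xfa, 0x93, 0x45]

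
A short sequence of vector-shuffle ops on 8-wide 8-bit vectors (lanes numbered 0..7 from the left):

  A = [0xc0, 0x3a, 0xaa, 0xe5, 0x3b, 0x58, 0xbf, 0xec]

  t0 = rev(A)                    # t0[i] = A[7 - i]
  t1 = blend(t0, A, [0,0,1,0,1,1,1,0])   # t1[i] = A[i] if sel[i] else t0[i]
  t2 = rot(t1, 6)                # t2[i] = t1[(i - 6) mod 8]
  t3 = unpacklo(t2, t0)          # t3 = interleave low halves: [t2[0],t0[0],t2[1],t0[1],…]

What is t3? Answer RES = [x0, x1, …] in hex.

RES = [0xaa, 0xec, 0x3b, 0xbf, 0x3b, 0x58, 0x58, 0x3b]

→ t0 |ec|bf|58|3b|e5|aa|3a|c0|
→ t1 |ec|bf|aa|3b|3b|58|bf|c0|
→ t2 |aa|3b|3b|58|bf|c0|ec|bf|
→ t3 |aa|ec|3b|bf|3b|58|58|3b|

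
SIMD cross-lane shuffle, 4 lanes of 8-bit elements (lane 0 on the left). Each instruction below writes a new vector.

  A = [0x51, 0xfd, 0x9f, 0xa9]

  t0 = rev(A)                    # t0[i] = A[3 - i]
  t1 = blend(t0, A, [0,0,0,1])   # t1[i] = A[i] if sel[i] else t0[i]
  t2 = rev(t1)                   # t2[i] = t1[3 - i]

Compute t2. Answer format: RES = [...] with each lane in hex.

→ t0 |a9|9f|fd|51|
→ t1 |a9|9f|fd|a9|
→ t2 |a9|fd|9f|a9|

RES = [ 0xa9  0xfd  0x9f  0xa9 ]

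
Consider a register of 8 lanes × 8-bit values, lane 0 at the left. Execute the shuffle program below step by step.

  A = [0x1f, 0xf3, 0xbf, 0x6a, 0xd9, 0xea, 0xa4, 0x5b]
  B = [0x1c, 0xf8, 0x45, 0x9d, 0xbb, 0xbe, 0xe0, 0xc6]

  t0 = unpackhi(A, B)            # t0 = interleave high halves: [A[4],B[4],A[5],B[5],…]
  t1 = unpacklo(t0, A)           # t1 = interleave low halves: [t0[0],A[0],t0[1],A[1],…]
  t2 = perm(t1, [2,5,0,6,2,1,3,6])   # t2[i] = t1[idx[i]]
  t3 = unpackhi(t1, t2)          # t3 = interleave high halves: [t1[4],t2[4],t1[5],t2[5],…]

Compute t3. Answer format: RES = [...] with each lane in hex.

t0 = [0xd9, 0xbb, 0xea, 0xbe, 0xa4, 0xe0, 0x5b, 0xc6]
t1 = [0xd9, 0x1f, 0xbb, 0xf3, 0xea, 0xbf, 0xbe, 0x6a]
t2 = [0xbb, 0xbf, 0xd9, 0xbe, 0xbb, 0x1f, 0xf3, 0xbe]
t3 = [0xea, 0xbb, 0xbf, 0x1f, 0xbe, 0xf3, 0x6a, 0xbe]

RES = [0xea, 0xbb, 0xbf, 0x1f, 0xbe, 0xf3, 0x6a, 0xbe]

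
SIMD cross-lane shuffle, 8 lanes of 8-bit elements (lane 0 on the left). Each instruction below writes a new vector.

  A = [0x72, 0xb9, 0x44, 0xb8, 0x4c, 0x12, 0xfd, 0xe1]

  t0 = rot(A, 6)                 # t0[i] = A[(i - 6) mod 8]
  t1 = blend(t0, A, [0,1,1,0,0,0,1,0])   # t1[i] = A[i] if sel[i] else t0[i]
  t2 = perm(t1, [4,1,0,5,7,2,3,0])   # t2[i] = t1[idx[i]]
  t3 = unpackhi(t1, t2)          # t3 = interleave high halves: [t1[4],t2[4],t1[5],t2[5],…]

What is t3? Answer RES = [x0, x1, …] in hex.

  t0: 44 b8 4c 12 fd e1 72 b9
  t1: 44 b9 44 12 fd e1 fd b9
  t2: fd b9 44 e1 b9 44 12 44
  t3: fd b9 e1 44 fd 12 b9 44

RES = [ 0xfd  0xb9  0xe1  0x44  0xfd  0x12  0xb9  0x44 ]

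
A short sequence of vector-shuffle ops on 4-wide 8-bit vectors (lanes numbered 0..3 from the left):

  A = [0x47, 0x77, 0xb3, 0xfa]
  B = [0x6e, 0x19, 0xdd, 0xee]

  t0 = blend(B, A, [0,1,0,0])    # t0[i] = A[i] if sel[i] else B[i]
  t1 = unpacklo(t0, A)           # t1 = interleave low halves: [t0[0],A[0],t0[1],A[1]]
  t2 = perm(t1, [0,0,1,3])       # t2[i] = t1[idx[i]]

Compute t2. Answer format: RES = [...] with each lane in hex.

→ t0 |6e|77|dd|ee|
→ t1 |6e|47|77|77|
→ t2 |6e|6e|47|77|

RES = [0x6e, 0x6e, 0x47, 0x77]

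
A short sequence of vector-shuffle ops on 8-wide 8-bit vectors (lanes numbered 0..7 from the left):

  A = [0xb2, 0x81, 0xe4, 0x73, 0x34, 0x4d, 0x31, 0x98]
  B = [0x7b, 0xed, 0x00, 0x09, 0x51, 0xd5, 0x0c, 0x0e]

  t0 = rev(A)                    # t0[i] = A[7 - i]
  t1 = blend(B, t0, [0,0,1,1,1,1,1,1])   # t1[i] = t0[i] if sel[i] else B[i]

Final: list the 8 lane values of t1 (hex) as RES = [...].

  t0: 98 31 4d 34 73 e4 81 b2
  t1: 7b ed 4d 34 73 e4 81 b2

RES = [ 0x7b  0xed  0x4d  0x34  0x73  0xe4  0x81  0xb2 ]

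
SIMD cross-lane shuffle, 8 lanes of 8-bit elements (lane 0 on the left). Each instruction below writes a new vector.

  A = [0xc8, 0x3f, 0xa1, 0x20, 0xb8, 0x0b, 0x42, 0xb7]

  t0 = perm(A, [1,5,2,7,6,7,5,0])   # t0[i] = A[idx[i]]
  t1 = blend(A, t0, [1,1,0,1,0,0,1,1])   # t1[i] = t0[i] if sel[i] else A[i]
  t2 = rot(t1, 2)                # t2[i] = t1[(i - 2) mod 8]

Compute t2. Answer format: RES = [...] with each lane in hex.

  t0: 3f 0b a1 b7 42 b7 0b c8
  t1: 3f 0b a1 b7 b8 0b 0b c8
  t2: 0b c8 3f 0b a1 b7 b8 0b

RES = [0x0b, 0xc8, 0x3f, 0x0b, 0xa1, 0xb7, 0xb8, 0x0b]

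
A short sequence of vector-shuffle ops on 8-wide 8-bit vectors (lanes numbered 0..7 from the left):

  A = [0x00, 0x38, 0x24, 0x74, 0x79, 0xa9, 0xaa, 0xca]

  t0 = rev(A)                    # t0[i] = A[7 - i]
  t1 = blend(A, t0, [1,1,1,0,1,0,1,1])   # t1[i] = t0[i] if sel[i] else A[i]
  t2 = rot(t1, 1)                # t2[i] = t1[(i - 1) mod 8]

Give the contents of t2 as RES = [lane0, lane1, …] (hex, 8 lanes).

→ t0 |ca|aa|a9|79|74|24|38|00|
→ t1 |ca|aa|a9|74|74|a9|38|00|
→ t2 |00|ca|aa|a9|74|74|a9|38|

RES = [ 0x00  0xca  0xaa  0xa9  0x74  0x74  0xa9  0x38 ]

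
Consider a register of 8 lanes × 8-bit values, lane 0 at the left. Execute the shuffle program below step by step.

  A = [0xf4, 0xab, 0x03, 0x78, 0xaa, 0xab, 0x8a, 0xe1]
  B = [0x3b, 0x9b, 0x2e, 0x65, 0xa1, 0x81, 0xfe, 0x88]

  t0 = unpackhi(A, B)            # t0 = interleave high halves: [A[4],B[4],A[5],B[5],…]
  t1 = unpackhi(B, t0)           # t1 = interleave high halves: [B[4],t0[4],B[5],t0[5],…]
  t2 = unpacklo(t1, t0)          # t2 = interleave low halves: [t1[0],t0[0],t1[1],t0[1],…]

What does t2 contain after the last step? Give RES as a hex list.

t0 = [0xaa, 0xa1, 0xab, 0x81, 0x8a, 0xfe, 0xe1, 0x88]
t1 = [0xa1, 0x8a, 0x81, 0xfe, 0xfe, 0xe1, 0x88, 0x88]
t2 = [0xa1, 0xaa, 0x8a, 0xa1, 0x81, 0xab, 0xfe, 0x81]

RES = [ 0xa1  0xaa  0x8a  0xa1  0x81  0xab  0xfe  0x81 ]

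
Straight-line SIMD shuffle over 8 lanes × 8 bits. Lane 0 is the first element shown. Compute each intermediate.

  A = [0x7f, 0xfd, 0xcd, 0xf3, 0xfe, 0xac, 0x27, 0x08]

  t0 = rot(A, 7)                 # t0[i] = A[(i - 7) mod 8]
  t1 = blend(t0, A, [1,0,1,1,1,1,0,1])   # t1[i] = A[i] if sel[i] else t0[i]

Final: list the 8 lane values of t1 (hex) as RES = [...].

RES = [ 0x7f  0xcd  0xcd  0xf3  0xfe  0xac  0x08  0x08 ]

t0 = [0xfd, 0xcd, 0xf3, 0xfe, 0xac, 0x27, 0x08, 0x7f]
t1 = [0x7f, 0xcd, 0xcd, 0xf3, 0xfe, 0xac, 0x08, 0x08]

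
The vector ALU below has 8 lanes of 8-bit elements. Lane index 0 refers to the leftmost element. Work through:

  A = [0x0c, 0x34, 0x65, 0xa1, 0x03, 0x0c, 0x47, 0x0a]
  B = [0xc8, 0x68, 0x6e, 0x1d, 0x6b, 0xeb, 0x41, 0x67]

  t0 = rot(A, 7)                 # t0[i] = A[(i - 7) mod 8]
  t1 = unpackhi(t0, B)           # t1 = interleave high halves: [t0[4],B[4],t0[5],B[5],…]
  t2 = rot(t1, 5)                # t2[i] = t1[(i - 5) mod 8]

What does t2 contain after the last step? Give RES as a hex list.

RES = [ 0xeb  0x0a  0x41  0x0c  0x67  0x0c  0x6b  0x47 ]

→ t0 |34|65|a1|03|0c|47|0a|0c|
→ t1 |0c|6b|47|eb|0a|41|0c|67|
→ t2 |eb|0a|41|0c|67|0c|6b|47|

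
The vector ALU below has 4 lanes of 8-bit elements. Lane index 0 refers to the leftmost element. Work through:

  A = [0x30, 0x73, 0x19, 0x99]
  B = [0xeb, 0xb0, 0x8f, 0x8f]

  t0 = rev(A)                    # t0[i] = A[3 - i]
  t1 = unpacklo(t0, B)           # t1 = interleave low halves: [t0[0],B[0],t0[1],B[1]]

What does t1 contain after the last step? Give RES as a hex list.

→ t0 |99|19|73|30|
→ t1 |99|eb|19|b0|

RES = [ 0x99  0xeb  0x19  0xb0 ]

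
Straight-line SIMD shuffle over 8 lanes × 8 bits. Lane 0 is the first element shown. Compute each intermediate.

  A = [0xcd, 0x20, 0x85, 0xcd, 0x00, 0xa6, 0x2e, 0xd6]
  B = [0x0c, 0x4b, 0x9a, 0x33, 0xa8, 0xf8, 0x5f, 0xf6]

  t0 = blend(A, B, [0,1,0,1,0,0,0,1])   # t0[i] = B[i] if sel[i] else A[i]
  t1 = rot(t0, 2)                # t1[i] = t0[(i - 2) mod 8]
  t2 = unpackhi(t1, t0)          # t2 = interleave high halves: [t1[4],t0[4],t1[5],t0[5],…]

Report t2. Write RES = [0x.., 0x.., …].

→ t0 |cd|4b|85|33|00|a6|2e|f6|
→ t1 |2e|f6|cd|4b|85|33|00|a6|
→ t2 |85|00|33|a6|00|2e|a6|f6|

RES = [ 0x85  0x00  0x33  0xa6  0x00  0x2e  0xa6  0xf6 ]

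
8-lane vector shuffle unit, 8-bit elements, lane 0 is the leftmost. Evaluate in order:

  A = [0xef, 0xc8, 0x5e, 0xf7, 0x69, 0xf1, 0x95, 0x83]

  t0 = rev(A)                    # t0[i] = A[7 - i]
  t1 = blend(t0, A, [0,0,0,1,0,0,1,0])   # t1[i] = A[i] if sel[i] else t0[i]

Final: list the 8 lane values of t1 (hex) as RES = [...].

RES = [0x83, 0x95, 0xf1, 0xf7, 0xf7, 0x5e, 0x95, 0xef]

t0 = [0x83, 0x95, 0xf1, 0x69, 0xf7, 0x5e, 0xc8, 0xef]
t1 = [0x83, 0x95, 0xf1, 0xf7, 0xf7, 0x5e, 0x95, 0xef]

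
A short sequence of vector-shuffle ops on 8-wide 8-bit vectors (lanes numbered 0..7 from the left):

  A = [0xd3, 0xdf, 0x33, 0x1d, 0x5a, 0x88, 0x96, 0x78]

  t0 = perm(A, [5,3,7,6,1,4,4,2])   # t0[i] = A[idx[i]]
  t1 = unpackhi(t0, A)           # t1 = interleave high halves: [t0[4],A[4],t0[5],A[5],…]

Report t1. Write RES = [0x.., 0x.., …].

RES = [ 0xdf  0x5a  0x5a  0x88  0x5a  0x96  0x33  0x78 ]

  t0: 88 1d 78 96 df 5a 5a 33
  t1: df 5a 5a 88 5a 96 33 78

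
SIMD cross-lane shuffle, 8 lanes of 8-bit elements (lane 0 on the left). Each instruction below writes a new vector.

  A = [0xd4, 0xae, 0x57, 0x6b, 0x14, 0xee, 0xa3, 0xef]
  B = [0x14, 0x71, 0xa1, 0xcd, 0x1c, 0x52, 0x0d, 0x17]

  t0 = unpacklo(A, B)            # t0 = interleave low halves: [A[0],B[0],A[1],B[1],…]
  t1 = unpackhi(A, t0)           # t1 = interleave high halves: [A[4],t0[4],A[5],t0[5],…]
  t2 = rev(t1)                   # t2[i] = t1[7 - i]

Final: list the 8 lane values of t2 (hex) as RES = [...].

RES = [ 0xcd  0xef  0x6b  0xa3  0xa1  0xee  0x57  0x14 ]

t0 = [0xd4, 0x14, 0xae, 0x71, 0x57, 0xa1, 0x6b, 0xcd]
t1 = [0x14, 0x57, 0xee, 0xa1, 0xa3, 0x6b, 0xef, 0xcd]
t2 = [0xcd, 0xef, 0x6b, 0xa3, 0xa1, 0xee, 0x57, 0x14]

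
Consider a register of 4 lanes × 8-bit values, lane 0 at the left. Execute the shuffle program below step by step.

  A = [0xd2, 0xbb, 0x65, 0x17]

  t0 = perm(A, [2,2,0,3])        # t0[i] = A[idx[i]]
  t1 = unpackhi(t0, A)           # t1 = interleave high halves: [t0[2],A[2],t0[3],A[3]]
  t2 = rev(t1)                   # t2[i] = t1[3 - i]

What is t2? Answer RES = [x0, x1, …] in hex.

RES = [ 0x17  0x17  0x65  0xd2 ]

→ t0 |65|65|d2|17|
→ t1 |d2|65|17|17|
→ t2 |17|17|65|d2|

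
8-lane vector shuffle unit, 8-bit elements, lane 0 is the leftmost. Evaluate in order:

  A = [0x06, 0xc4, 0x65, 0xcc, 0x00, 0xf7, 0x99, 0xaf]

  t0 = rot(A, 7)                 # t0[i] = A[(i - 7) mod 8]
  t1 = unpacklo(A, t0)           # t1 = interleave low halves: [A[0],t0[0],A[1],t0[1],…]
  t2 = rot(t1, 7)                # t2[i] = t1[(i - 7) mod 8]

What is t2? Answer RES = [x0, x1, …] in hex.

  t0: c4 65 cc 00 f7 99 af 06
  t1: 06 c4 c4 65 65 cc cc 00
  t2: c4 c4 65 65 cc cc 00 06

RES = [0xc4, 0xc4, 0x65, 0x65, 0xcc, 0xcc, 0x00, 0x06]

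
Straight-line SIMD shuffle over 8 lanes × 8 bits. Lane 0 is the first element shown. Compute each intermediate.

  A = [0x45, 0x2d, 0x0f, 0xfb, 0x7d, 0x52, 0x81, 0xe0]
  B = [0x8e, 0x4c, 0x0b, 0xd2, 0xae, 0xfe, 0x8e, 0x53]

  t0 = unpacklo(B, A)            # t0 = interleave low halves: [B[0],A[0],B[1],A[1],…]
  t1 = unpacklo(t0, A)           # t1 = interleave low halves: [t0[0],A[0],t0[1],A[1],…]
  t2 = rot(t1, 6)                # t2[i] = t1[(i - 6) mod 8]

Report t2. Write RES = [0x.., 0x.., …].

RES = [0x45, 0x2d, 0x4c, 0x0f, 0x2d, 0xfb, 0x8e, 0x45]

→ t0 |8e|45|4c|2d|0b|0f|d2|fb|
→ t1 |8e|45|45|2d|4c|0f|2d|fb|
→ t2 |45|2d|4c|0f|2d|fb|8e|45|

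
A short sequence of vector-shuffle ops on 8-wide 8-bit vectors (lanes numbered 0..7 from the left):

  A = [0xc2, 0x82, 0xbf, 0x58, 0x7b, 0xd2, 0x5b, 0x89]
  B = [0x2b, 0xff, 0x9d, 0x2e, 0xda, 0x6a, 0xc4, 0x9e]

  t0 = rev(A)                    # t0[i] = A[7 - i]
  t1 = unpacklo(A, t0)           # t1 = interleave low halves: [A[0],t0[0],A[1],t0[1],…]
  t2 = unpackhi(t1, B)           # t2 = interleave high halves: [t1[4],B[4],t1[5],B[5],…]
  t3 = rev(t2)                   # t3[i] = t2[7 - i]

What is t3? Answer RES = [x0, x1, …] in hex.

t0 = [0x89, 0x5b, 0xd2, 0x7b, 0x58, 0xbf, 0x82, 0xc2]
t1 = [0xc2, 0x89, 0x82, 0x5b, 0xbf, 0xd2, 0x58, 0x7b]
t2 = [0xbf, 0xda, 0xd2, 0x6a, 0x58, 0xc4, 0x7b, 0x9e]
t3 = [0x9e, 0x7b, 0xc4, 0x58, 0x6a, 0xd2, 0xda, 0xbf]

RES = [0x9e, 0x7b, 0xc4, 0x58, 0x6a, 0xd2, 0xda, 0xbf]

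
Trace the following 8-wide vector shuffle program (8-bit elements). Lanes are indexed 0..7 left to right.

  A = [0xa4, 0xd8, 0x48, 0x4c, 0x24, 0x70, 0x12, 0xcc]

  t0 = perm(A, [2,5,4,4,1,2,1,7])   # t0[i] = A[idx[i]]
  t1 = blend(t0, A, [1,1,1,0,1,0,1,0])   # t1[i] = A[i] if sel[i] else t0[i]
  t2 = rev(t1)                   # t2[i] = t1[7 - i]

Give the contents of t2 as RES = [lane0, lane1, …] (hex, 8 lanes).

RES = [0xcc, 0x12, 0x48, 0x24, 0x24, 0x48, 0xd8, 0xa4]

  t0: 48 70 24 24 d8 48 d8 cc
  t1: a4 d8 48 24 24 48 12 cc
  t2: cc 12 48 24 24 48 d8 a4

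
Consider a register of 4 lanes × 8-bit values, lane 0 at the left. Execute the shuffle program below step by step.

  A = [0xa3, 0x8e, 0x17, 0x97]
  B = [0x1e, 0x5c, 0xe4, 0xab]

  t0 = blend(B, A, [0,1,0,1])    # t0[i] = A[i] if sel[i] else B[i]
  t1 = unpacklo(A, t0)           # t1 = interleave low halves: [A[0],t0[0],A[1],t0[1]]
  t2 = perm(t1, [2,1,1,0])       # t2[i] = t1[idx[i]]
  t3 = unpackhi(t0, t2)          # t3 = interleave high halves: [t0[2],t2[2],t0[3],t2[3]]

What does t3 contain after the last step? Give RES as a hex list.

  t0: 1e 8e e4 97
  t1: a3 1e 8e 8e
  t2: 8e 1e 1e a3
  t3: e4 1e 97 a3

RES = [ 0xe4  0x1e  0x97  0xa3 ]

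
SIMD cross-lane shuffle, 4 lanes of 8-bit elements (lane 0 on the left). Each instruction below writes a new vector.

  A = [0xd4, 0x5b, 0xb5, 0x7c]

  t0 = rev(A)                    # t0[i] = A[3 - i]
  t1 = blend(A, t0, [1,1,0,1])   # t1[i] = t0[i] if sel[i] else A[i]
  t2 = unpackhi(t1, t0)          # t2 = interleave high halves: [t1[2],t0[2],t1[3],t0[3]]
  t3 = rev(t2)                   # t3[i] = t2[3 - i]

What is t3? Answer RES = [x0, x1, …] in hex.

RES = [0xd4, 0xd4, 0x5b, 0xb5]

  t0: 7c b5 5b d4
  t1: 7c b5 b5 d4
  t2: b5 5b d4 d4
  t3: d4 d4 5b b5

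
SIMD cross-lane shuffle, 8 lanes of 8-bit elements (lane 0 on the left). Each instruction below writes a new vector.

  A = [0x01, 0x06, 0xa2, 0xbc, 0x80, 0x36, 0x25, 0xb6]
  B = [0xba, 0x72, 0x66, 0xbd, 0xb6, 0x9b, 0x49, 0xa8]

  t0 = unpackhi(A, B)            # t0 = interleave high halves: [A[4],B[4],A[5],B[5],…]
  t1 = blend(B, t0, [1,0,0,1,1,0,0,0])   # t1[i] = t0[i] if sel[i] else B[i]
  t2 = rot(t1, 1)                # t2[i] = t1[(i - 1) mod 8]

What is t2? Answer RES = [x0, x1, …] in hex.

  t0: 80 b6 36 9b 25 49 b6 a8
  t1: 80 72 66 9b 25 9b 49 a8
  t2: a8 80 72 66 9b 25 9b 49

RES = [0xa8, 0x80, 0x72, 0x66, 0x9b, 0x25, 0x9b, 0x49]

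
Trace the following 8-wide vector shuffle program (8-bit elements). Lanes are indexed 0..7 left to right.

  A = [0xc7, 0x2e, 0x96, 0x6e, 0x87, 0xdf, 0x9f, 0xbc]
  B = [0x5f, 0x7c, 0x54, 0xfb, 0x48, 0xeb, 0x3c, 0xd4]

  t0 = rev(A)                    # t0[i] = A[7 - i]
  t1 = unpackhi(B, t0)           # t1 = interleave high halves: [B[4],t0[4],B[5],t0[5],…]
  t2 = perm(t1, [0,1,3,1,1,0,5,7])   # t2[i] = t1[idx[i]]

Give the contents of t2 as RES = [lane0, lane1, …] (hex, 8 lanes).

t0 = [0xbc, 0x9f, 0xdf, 0x87, 0x6e, 0x96, 0x2e, 0xc7]
t1 = [0x48, 0x6e, 0xeb, 0x96, 0x3c, 0x2e, 0xd4, 0xc7]
t2 = [0x48, 0x6e, 0x96, 0x6e, 0x6e, 0x48, 0x2e, 0xc7]

RES = [0x48, 0x6e, 0x96, 0x6e, 0x6e, 0x48, 0x2e, 0xc7]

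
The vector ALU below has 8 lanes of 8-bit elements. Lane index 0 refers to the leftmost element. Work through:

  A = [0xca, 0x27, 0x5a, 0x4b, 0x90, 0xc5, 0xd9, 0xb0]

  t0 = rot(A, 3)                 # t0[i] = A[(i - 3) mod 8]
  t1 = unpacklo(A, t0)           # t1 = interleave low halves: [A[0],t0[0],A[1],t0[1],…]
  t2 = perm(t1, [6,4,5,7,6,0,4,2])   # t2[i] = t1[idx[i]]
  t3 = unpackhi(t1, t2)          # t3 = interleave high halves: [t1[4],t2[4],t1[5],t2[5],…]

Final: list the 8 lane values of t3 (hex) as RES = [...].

RES = [ 0x5a  0x4b  0xb0  0xca  0x4b  0x5a  0xca  0x27 ]

  t0: c5 d9 b0 ca 27 5a 4b 90
  t1: ca c5 27 d9 5a b0 4b ca
  t2: 4b 5a b0 ca 4b ca 5a 27
  t3: 5a 4b b0 ca 4b 5a ca 27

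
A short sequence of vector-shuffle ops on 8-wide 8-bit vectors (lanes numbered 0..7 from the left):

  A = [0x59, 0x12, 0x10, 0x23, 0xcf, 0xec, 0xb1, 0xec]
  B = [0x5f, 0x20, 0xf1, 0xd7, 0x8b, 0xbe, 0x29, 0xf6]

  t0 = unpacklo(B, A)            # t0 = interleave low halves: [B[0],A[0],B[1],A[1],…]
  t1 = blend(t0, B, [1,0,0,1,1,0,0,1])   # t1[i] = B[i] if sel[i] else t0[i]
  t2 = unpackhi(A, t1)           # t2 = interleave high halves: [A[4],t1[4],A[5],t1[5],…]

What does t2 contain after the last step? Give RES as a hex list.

RES = [0xcf, 0x8b, 0xec, 0x10, 0xb1, 0xd7, 0xec, 0xf6]

→ t0 |5f|59|20|12|f1|10|d7|23|
→ t1 |5f|59|20|d7|8b|10|d7|f6|
→ t2 |cf|8b|ec|10|b1|d7|ec|f6|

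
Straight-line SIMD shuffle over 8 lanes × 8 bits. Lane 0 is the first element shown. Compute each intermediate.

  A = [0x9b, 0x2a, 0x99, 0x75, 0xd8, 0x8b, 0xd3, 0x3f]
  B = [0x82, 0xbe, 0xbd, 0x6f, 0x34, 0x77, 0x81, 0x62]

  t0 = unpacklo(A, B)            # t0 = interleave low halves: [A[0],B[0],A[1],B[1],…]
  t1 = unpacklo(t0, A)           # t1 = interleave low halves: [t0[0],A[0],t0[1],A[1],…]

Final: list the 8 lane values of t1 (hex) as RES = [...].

RES = [0x9b, 0x9b, 0x82, 0x2a, 0x2a, 0x99, 0xbe, 0x75]

→ t0 |9b|82|2a|be|99|bd|75|6f|
→ t1 |9b|9b|82|2a|2a|99|be|75|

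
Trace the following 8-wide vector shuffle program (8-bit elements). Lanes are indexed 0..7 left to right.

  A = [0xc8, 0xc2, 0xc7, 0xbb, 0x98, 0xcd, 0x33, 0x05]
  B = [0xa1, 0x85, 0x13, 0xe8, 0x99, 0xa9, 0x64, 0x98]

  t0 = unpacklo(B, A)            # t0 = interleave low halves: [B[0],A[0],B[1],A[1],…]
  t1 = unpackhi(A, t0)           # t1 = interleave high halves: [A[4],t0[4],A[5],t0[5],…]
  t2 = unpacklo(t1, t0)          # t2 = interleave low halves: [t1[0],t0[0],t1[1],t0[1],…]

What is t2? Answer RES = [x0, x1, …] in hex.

RES = [0x98, 0xa1, 0x13, 0xc8, 0xcd, 0x85, 0xc7, 0xc2]

t0 = [0xa1, 0xc8, 0x85, 0xc2, 0x13, 0xc7, 0xe8, 0xbb]
t1 = [0x98, 0x13, 0xcd, 0xc7, 0x33, 0xe8, 0x05, 0xbb]
t2 = [0x98, 0xa1, 0x13, 0xc8, 0xcd, 0x85, 0xc7, 0xc2]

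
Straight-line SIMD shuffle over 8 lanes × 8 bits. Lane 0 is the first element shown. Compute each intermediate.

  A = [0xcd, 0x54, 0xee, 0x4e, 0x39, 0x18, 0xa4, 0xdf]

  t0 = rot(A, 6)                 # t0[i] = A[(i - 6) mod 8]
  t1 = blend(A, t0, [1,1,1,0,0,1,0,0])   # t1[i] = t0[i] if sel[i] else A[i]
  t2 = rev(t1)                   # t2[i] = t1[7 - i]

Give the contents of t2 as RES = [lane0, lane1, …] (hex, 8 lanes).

→ t0 |ee|4e|39|18|a4|df|cd|54|
→ t1 |ee|4e|39|4e|39|df|a4|df|
→ t2 |df|a4|df|39|4e|39|4e|ee|

RES = [0xdf, 0xa4, 0xdf, 0x39, 0x4e, 0x39, 0x4e, 0xee]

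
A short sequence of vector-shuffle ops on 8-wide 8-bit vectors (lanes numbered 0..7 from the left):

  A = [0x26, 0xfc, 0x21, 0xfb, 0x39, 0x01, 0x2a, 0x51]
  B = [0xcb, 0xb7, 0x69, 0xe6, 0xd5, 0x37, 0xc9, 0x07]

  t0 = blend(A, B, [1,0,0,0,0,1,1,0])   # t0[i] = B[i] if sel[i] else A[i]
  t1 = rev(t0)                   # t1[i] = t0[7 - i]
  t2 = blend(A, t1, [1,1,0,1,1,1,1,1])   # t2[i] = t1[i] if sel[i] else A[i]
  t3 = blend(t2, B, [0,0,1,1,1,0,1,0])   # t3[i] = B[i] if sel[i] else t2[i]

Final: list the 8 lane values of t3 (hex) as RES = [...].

  t0: cb fc 21 fb 39 37 c9 51
  t1: 51 c9 37 39 fb 21 fc cb
  t2: 51 c9 21 39 fb 21 fc cb
  t3: 51 c9 69 e6 d5 21 c9 cb

RES = [0x51, 0xc9, 0x69, 0xe6, 0xd5, 0x21, 0xc9, 0xcb]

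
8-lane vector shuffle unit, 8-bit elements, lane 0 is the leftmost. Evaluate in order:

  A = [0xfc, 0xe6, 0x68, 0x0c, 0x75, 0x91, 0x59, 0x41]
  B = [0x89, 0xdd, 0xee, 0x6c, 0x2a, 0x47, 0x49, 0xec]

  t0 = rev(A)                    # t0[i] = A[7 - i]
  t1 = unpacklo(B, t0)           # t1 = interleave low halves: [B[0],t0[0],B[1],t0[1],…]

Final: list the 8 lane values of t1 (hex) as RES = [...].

RES = [ 0x89  0x41  0xdd  0x59  0xee  0x91  0x6c  0x75 ]

t0 = [0x41, 0x59, 0x91, 0x75, 0x0c, 0x68, 0xe6, 0xfc]
t1 = [0x89, 0x41, 0xdd, 0x59, 0xee, 0x91, 0x6c, 0x75]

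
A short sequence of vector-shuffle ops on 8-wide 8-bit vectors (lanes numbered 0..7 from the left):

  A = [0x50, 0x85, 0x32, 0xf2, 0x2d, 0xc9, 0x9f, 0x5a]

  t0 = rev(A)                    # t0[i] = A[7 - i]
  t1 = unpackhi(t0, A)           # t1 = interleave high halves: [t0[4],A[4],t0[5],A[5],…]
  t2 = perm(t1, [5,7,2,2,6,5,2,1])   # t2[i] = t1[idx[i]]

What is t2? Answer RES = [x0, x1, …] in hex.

t0 = [0x5a, 0x9f, 0xc9, 0x2d, 0xf2, 0x32, 0x85, 0x50]
t1 = [0xf2, 0x2d, 0x32, 0xc9, 0x85, 0x9f, 0x50, 0x5a]
t2 = [0x9f, 0x5a, 0x32, 0x32, 0x50, 0x9f, 0x32, 0x2d]

RES = [0x9f, 0x5a, 0x32, 0x32, 0x50, 0x9f, 0x32, 0x2d]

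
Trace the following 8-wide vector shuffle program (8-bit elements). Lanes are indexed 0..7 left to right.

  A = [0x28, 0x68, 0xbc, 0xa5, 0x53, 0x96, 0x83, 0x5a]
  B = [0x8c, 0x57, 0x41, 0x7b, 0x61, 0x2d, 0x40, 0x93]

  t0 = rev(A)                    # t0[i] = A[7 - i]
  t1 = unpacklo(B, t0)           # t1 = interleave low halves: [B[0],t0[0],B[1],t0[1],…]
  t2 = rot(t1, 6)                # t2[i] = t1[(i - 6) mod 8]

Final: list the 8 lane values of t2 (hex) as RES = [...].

RES = [ 0x57  0x83  0x41  0x96  0x7b  0x53  0x8c  0x5a ]

→ t0 |5a|83|96|53|a5|bc|68|28|
→ t1 |8c|5a|57|83|41|96|7b|53|
→ t2 |57|83|41|96|7b|53|8c|5a|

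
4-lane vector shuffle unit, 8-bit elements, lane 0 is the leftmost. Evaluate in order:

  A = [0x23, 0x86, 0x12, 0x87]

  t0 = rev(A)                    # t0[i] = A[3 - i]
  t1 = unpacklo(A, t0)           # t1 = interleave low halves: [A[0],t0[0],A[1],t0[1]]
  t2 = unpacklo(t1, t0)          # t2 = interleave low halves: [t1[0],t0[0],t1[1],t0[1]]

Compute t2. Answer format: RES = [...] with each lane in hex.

RES = [ 0x23  0x87  0x87  0x12 ]

t0 = [0x87, 0x12, 0x86, 0x23]
t1 = [0x23, 0x87, 0x86, 0x12]
t2 = [0x23, 0x87, 0x87, 0x12]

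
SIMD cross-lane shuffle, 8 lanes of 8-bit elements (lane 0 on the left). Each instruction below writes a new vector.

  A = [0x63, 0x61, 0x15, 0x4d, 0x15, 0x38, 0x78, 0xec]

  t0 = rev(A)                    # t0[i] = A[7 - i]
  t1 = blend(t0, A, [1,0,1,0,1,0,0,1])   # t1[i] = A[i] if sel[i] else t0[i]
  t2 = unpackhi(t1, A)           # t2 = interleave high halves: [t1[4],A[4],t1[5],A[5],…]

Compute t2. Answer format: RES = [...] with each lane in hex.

RES = [ 0x15  0x15  0x15  0x38  0x61  0x78  0xec  0xec ]

→ t0 |ec|78|38|15|4d|15|61|63|
→ t1 |63|78|15|15|15|15|61|ec|
→ t2 |15|15|15|38|61|78|ec|ec|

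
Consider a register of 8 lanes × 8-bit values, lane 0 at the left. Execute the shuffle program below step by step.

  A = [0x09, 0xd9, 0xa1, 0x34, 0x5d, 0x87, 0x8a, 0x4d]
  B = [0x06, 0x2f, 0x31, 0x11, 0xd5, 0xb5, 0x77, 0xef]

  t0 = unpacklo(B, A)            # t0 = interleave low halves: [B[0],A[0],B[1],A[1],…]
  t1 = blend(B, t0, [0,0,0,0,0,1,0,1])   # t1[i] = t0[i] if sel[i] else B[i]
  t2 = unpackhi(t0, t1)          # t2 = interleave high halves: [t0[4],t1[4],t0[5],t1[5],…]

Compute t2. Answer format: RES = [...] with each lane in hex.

RES = [ 0x31  0xd5  0xa1  0xa1  0x11  0x77  0x34  0x34 ]

  t0: 06 09 2f d9 31 a1 11 34
  t1: 06 2f 31 11 d5 a1 77 34
  t2: 31 d5 a1 a1 11 77 34 34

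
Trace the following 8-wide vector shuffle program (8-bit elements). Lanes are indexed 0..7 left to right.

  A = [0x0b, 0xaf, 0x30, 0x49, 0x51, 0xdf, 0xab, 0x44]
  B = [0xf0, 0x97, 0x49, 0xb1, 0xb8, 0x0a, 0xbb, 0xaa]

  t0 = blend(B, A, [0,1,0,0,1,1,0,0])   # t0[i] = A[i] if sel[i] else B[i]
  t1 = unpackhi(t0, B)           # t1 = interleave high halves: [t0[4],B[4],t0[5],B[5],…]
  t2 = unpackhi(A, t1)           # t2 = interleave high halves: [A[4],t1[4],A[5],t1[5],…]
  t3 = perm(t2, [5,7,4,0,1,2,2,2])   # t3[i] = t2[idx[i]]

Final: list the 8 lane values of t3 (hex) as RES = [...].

RES = [ 0xaa  0xaa  0xab  0x51  0xbb  0xdf  0xdf  0xdf ]

  t0: f0 af 49 b1 51 df bb aa
  t1: 51 b8 df 0a bb bb aa aa
  t2: 51 bb df bb ab aa 44 aa
  t3: aa aa ab 51 bb df df df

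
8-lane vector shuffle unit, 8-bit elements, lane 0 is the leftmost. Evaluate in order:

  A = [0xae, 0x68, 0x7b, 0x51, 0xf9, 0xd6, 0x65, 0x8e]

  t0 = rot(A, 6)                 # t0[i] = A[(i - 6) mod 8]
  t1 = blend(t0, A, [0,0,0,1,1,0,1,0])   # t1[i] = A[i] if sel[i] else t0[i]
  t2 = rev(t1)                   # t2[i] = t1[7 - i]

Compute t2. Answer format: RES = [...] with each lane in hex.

RES = [0x68, 0x65, 0x8e, 0xf9, 0x51, 0xf9, 0x51, 0x7b]

t0 = [0x7b, 0x51, 0xf9, 0xd6, 0x65, 0x8e, 0xae, 0x68]
t1 = [0x7b, 0x51, 0xf9, 0x51, 0xf9, 0x8e, 0x65, 0x68]
t2 = [0x68, 0x65, 0x8e, 0xf9, 0x51, 0xf9, 0x51, 0x7b]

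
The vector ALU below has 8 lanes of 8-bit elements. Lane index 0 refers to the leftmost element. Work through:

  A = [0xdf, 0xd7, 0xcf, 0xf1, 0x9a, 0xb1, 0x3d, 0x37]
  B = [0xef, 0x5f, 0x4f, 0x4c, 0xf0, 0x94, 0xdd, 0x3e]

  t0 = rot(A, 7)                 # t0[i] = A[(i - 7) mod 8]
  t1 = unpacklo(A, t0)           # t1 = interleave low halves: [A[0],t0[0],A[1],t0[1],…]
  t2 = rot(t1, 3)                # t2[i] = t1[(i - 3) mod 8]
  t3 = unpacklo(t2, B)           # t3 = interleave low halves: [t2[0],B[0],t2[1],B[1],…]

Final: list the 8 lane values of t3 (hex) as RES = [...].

→ t0 |d7|cf|f1|9a|b1|3d|37|df|
→ t1 |df|d7|d7|cf|cf|f1|f1|9a|
→ t2 |f1|f1|9a|df|d7|d7|cf|cf|
→ t3 |f1|ef|f1|5f|9a|4f|df|4c|

RES = [0xf1, 0xef, 0xf1, 0x5f, 0x9a, 0x4f, 0xdf, 0x4c]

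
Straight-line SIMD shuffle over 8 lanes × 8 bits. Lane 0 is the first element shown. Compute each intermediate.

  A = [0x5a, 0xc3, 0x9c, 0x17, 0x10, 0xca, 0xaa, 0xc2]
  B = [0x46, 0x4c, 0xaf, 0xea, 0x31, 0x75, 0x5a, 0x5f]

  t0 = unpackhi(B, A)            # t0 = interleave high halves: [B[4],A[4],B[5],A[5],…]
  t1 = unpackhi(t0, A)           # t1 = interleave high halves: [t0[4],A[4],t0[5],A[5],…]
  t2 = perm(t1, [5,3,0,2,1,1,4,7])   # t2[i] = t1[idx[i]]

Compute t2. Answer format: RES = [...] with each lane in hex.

  t0: 31 10 75 ca 5a aa 5f c2
  t1: 5a 10 aa ca 5f aa c2 c2
  t2: aa ca 5a aa 10 10 5f c2

RES = [ 0xaa  0xca  0x5a  0xaa  0x10  0x10  0x5f  0xc2 ]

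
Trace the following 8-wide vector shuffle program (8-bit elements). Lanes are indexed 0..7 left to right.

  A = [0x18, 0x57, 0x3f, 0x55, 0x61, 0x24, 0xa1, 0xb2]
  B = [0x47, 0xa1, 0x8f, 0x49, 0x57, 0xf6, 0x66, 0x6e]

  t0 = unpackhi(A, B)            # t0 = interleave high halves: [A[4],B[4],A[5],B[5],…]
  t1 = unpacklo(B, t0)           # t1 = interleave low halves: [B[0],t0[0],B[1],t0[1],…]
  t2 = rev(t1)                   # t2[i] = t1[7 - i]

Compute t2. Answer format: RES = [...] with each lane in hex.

  t0: 61 57 24 f6 a1 66 b2 6e
  t1: 47 61 a1 57 8f 24 49 f6
  t2: f6 49 24 8f 57 a1 61 47

RES = [ 0xf6  0x49  0x24  0x8f  0x57  0xa1  0x61  0x47 ]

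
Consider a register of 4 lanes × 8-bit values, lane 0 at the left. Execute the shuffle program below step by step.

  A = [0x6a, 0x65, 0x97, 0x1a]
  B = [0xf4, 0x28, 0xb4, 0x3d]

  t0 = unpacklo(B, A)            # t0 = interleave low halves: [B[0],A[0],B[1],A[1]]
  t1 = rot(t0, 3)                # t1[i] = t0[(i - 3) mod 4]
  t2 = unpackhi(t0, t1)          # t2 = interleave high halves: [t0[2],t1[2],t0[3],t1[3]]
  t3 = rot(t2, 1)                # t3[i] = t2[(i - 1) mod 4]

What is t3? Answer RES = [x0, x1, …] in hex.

  t0: f4 6a 28 65
  t1: 6a 28 65 f4
  t2: 28 65 65 f4
  t3: f4 28 65 65

RES = [ 0xf4  0x28  0x65  0x65 ]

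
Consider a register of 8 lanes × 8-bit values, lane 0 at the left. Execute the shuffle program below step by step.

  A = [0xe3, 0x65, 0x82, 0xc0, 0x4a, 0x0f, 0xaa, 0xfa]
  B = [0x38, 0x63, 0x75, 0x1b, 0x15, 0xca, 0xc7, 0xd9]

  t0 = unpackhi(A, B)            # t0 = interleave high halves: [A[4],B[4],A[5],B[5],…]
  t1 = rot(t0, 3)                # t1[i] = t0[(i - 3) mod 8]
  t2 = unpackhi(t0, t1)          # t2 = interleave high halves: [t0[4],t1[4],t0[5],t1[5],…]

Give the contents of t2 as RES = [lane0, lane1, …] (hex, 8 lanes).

RES = [ 0xaa  0x15  0xc7  0x0f  0xfa  0xca  0xd9  0xaa ]

t0 = [0x4a, 0x15, 0x0f, 0xca, 0xaa, 0xc7, 0xfa, 0xd9]
t1 = [0xc7, 0xfa, 0xd9, 0x4a, 0x15, 0x0f, 0xca, 0xaa]
t2 = [0xaa, 0x15, 0xc7, 0x0f, 0xfa, 0xca, 0xd9, 0xaa]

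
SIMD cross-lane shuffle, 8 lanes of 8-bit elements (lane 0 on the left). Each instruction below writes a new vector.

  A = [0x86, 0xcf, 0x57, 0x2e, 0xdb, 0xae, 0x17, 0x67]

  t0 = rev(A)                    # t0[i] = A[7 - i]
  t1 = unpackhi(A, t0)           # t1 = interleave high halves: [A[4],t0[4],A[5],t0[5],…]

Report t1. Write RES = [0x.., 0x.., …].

RES = [ 0xdb  0x2e  0xae  0x57  0x17  0xcf  0x67  0x86 ]

→ t0 |67|17|ae|db|2e|57|cf|86|
→ t1 |db|2e|ae|57|17|cf|67|86|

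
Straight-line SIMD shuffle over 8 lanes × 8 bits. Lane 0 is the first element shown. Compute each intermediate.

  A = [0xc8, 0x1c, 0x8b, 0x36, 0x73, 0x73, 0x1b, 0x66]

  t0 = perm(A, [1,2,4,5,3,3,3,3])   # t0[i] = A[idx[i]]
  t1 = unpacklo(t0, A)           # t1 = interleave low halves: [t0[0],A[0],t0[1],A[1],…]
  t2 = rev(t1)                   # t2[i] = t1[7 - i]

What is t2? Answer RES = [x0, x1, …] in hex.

RES = [ 0x36  0x73  0x8b  0x73  0x1c  0x8b  0xc8  0x1c ]

  t0: 1c 8b 73 73 36 36 36 36
  t1: 1c c8 8b 1c 73 8b 73 36
  t2: 36 73 8b 73 1c 8b c8 1c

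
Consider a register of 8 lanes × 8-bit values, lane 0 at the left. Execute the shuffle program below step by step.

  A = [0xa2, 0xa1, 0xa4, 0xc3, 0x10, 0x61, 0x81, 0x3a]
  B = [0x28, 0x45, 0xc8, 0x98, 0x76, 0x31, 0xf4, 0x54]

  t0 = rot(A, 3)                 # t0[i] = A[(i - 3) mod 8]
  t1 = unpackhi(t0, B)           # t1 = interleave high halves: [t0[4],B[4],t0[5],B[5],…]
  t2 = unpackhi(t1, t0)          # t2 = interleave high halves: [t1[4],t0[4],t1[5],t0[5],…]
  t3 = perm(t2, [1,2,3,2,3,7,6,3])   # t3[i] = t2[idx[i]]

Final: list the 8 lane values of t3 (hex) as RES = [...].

RES = [0xa1, 0xf4, 0xa4, 0xf4, 0xa4, 0x10, 0x54, 0xa4]

  t0: 61 81 3a a2 a1 a4 c3 10
  t1: a1 76 a4 31 c3 f4 10 54
  t2: c3 a1 f4 a4 10 c3 54 10
  t3: a1 f4 a4 f4 a4 10 54 a4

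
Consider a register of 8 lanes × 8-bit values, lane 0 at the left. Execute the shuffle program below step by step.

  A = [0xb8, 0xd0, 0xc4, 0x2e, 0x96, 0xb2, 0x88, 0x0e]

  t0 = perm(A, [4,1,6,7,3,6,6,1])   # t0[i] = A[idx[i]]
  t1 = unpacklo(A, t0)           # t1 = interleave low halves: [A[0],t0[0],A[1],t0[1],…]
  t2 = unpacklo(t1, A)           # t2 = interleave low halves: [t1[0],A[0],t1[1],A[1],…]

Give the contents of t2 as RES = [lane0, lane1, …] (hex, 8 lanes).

  t0: 96 d0 88 0e 2e 88 88 d0
  t1: b8 96 d0 d0 c4 88 2e 0e
  t2: b8 b8 96 d0 d0 c4 d0 2e

RES = [0xb8, 0xb8, 0x96, 0xd0, 0xd0, 0xc4, 0xd0, 0x2e]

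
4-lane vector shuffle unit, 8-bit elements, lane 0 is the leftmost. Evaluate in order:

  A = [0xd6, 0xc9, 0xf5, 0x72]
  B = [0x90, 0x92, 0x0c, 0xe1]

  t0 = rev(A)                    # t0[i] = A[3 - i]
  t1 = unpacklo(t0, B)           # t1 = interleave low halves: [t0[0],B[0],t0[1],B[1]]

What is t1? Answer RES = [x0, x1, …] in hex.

→ t0 |72|f5|c9|d6|
→ t1 |72|90|f5|92|

RES = [0x72, 0x90, 0xf5, 0x92]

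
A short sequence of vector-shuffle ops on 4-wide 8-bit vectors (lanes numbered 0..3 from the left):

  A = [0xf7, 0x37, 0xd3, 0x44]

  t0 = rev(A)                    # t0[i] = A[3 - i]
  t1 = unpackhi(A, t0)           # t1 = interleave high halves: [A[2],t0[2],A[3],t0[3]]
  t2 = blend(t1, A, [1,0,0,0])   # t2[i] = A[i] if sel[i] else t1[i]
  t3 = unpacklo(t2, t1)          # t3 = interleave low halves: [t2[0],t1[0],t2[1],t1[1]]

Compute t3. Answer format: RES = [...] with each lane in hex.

RES = [ 0xf7  0xd3  0x37  0x37 ]

  t0: 44 d3 37 f7
  t1: d3 37 44 f7
  t2: f7 37 44 f7
  t3: f7 d3 37 37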